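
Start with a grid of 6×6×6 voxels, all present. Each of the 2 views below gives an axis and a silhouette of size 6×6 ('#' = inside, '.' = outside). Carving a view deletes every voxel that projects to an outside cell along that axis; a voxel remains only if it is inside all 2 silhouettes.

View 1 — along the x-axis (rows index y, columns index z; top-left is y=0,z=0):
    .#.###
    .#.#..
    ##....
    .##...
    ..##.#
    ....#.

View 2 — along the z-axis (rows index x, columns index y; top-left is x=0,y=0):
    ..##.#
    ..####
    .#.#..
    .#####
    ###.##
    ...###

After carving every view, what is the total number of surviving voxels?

start: 6×6×6 = 216 voxels
  1. axis=0 (YZ plane), |mask|=14  ⇒  voxels=84
  2. axis=2 (XY plane), |mask|=22  ⇒  voxels=45

|visual hull| = 45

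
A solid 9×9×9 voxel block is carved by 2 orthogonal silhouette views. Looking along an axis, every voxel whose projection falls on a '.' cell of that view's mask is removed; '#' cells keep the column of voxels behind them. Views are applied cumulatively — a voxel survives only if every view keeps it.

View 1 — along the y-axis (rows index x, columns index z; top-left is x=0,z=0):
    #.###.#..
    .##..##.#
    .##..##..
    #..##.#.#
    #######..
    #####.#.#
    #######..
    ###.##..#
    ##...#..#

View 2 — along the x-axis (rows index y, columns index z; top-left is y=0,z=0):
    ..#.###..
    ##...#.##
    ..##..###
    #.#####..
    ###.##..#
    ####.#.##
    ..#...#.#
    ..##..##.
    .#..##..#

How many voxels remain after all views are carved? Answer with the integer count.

250 voxels

initial block: 9^3 = 729
V1 y: intersect with XZ mask (50 set) -- 450 left
V2 x: intersect with YZ mask (44 set) -- 250 left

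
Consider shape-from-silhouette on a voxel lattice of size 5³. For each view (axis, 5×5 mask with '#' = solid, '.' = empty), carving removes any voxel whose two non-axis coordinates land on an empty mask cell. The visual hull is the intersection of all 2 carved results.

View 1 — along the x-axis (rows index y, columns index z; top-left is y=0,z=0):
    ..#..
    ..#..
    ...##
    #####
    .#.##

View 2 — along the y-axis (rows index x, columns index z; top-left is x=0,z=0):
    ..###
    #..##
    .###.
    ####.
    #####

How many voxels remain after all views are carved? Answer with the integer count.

voxel count = 45

full grid |V| = 125
carve view 1 (along x, YZ-mask fill 12/25): 60 voxels remain
carve view 2 (along y, XZ-mask fill 18/25): 45 voxels remain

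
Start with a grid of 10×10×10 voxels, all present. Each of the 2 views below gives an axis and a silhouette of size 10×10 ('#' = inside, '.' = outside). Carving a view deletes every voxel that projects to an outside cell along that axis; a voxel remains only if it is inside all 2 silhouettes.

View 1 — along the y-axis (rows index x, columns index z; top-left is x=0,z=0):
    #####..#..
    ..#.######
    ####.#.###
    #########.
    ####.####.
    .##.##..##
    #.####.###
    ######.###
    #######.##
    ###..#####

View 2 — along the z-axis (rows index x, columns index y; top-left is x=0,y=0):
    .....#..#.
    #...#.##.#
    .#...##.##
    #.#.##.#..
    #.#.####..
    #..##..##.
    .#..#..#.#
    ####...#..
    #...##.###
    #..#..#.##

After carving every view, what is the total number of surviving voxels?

initial block: 10^3 = 1000
carve view 1 (along y, XZ-mask fill 78/100): 780 voxels remain
carve view 2 (along z, XY-mask fill 48/100): 381 voxels remain

|visual hull| = 381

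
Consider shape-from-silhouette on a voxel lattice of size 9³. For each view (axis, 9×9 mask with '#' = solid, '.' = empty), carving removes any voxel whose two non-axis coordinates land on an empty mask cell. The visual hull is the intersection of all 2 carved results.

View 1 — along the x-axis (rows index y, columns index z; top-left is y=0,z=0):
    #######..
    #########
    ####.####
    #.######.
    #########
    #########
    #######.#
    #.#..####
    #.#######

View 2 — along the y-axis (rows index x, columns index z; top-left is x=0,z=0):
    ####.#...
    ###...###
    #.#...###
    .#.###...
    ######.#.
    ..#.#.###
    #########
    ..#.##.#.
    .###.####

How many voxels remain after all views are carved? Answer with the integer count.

full grid |V| = 729
step 1: project along x, AND mask (71/81) → |grid| = 639
step 2: project along y, AND mask (52/81) → |grid| = 411

remaining voxels: 411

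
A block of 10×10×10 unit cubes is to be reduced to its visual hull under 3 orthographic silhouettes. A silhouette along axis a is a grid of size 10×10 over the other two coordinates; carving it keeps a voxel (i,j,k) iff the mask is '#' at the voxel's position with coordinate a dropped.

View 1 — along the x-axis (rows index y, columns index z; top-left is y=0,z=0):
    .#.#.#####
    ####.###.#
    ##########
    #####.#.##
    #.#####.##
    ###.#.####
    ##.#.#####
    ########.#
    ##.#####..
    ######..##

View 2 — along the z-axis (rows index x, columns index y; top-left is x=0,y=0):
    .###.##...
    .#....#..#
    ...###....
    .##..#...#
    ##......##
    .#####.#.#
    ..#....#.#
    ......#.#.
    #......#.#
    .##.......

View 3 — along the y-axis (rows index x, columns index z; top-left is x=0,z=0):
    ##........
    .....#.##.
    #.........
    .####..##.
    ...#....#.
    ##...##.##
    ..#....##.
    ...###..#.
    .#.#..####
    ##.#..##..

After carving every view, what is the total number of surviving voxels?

voxel count = 120

full grid |V| = 1000
V1 x: intersect with YZ mask (81 set) -- 810 left
V2 z: intersect with XY mask (36 set) -- 297 left
V3 y: intersect with XZ mask (38 set) -- 120 left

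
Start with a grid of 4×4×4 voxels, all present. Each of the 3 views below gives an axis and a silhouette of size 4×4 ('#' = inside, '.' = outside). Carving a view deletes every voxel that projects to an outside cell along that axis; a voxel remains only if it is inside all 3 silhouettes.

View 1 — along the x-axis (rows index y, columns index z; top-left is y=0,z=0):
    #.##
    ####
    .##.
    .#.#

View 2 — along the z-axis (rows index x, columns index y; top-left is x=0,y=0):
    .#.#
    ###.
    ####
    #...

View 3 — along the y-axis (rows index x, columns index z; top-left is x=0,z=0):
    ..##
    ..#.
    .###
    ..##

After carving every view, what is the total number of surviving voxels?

full grid |V| = 64
step 1: project along x, AND mask (11/16) → |grid| = 44
step 2: project along z, AND mask (10/16) → |grid| = 29
step 3: project along y, AND mask (8/16) → |grid| = 17

remaining voxels: 17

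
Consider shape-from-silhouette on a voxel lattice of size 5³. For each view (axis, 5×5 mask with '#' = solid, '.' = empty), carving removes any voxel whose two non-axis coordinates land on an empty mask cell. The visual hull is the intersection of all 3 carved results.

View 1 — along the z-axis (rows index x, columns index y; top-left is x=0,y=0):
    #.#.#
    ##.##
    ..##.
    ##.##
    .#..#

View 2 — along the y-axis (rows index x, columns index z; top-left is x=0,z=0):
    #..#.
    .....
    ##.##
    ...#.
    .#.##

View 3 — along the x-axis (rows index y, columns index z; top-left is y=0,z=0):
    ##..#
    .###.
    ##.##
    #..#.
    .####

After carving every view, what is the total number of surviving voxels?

|visual hull| = 18

full grid |V| = 125
after view 1 [z-axis, 15 of 25 cells solid] → remaining = 75
after view 2 [y-axis, 10 of 25 cells solid] → remaining = 24
after view 3 [x-axis, 16 of 25 cells solid] → remaining = 18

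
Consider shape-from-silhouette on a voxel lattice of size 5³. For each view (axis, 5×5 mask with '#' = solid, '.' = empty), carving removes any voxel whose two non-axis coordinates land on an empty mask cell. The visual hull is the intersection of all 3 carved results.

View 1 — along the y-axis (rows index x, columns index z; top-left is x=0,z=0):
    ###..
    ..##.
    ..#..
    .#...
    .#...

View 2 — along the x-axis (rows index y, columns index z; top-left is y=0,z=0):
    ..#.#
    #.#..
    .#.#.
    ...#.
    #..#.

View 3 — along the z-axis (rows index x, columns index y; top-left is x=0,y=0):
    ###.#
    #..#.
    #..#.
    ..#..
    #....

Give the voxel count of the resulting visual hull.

initial block: 5^3 = 125
  1. axis=1 (XZ plane), |mask|=8  ⇒  voxels=40
  2. axis=0 (YZ plane), |mask|=9  ⇒  voxels=14
  3. axis=2 (XY plane), |mask|=10  ⇒  voxels=9

9 voxels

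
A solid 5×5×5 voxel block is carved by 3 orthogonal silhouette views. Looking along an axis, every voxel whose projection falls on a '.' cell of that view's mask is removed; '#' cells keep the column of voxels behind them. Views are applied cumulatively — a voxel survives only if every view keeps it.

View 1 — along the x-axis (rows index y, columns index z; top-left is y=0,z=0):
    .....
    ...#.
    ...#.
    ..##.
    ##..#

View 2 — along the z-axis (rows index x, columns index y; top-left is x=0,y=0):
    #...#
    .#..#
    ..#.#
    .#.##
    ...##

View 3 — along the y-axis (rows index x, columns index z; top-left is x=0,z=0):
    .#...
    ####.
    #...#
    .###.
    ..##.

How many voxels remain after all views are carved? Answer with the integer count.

12 voxels

initial block: 5^3 = 125
V1 x: intersect with YZ mask (7 set) -- 35 left
V2 z: intersect with XY mask (11 set) -- 22 left
V3 y: intersect with XZ mask (12 set) -- 12 left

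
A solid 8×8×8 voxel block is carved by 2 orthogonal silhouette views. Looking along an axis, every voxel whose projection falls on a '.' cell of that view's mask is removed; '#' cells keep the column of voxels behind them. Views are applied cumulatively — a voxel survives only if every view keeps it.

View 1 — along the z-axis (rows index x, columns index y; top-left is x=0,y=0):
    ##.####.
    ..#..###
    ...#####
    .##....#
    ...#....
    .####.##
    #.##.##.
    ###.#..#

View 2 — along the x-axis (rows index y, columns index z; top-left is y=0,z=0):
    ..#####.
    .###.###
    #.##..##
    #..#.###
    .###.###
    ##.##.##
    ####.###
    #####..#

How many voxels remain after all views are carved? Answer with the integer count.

voxel count = 202

start: 8×8×8 = 512 voxels
  1. axis=2 (XY plane), |mask|=35  ⇒  voxels=280
  2. axis=0 (YZ plane), |mask|=46  ⇒  voxels=202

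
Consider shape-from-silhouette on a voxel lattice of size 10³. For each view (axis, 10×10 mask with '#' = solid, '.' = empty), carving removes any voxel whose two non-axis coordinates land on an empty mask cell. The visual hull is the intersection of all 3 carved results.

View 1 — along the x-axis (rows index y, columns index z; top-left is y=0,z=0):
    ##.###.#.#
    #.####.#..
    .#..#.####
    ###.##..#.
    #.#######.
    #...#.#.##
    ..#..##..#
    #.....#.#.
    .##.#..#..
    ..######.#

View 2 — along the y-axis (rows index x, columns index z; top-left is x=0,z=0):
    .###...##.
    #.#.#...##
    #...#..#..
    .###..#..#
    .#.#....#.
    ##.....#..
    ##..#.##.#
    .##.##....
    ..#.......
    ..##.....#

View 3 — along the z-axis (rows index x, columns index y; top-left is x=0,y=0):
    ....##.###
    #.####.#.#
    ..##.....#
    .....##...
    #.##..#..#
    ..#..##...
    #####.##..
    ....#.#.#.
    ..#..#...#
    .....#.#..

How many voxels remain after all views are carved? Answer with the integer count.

start: 10×10×10 = 1000 voxels
  1. axis=0 (YZ plane), |mask|=56  ⇒  voxels=560
  2. axis=1 (XZ plane), |mask|=38  ⇒  voxels=209
  3. axis=2 (XY plane), |mask|=40  ⇒  voxels=90

voxel count = 90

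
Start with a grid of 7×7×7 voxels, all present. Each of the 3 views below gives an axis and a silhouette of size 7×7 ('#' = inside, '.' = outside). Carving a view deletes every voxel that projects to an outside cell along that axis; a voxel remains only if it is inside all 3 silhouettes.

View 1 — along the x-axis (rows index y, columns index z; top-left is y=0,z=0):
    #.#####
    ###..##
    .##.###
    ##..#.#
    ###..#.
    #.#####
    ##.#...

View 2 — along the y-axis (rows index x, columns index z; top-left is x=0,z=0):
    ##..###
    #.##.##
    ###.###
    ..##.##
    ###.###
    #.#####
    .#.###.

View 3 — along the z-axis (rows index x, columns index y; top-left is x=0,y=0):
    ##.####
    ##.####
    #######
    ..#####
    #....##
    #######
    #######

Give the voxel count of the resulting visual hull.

|visual hull| = 140

before carving: 343 voxels (7×7×7)
  1. axis=0 (YZ plane), |mask|=33  ⇒  voxels=231
  2. axis=1 (XZ plane), |mask|=36  ⇒  voxels=172
  3. axis=2 (XY plane), |mask|=41  ⇒  voxels=140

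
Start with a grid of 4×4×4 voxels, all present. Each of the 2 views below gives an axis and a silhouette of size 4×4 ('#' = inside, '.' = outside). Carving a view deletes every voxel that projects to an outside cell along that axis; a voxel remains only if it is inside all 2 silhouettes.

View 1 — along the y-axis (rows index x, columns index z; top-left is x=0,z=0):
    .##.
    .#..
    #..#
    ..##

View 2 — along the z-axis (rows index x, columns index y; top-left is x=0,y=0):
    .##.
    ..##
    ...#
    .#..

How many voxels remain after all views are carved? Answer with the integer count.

|visual hull| = 10

start: 4×4×4 = 64 voxels
  1. axis=1 (XZ plane), |mask|=7  ⇒  voxels=28
  2. axis=2 (XY plane), |mask|=6  ⇒  voxels=10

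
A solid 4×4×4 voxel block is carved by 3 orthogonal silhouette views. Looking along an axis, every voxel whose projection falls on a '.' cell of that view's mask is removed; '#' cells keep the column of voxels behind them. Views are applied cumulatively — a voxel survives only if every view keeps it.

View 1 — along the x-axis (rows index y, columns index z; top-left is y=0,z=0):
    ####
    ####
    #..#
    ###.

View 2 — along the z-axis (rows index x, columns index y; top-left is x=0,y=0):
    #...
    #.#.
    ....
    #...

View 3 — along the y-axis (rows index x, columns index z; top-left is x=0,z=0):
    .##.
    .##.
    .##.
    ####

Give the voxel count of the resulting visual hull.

full grid |V| = 64
  1. axis=0 (YZ plane), |mask|=13  ⇒  voxels=52
  2. axis=2 (XY plane), |mask|=4  ⇒  voxels=14
  3. axis=1 (XZ plane), |mask|=10  ⇒  voxels=8

remaining voxels: 8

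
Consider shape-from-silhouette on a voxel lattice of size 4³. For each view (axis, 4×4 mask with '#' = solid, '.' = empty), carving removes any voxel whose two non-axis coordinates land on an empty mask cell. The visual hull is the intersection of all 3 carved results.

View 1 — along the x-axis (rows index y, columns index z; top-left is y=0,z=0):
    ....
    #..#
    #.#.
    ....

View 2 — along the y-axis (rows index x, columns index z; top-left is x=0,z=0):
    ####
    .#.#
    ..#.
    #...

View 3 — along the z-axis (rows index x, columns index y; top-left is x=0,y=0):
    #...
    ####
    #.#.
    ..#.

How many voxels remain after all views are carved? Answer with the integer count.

|visual hull| = 3

start: 4×4×4 = 64 voxels
[1] x-view keeps 4 columns → grid now 16
[2] y-view keeps 8 columns → grid now 8
[3] z-view keeps 8 columns → grid now 3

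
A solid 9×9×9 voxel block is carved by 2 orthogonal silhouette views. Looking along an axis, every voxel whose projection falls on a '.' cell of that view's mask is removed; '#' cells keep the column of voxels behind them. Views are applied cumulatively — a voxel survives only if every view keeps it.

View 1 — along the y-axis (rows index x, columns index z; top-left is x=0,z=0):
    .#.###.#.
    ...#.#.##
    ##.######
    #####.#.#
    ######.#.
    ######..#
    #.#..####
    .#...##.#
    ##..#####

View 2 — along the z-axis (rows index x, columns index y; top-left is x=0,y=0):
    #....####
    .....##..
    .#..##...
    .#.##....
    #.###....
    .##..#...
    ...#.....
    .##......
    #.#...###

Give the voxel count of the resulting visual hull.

before carving: 729 voxels (9×9×9)
V1 y: intersect with XZ mask (55 set) -- 495 left
V2 z: intersect with XY mask (28 set) -- 176 left

remaining voxels: 176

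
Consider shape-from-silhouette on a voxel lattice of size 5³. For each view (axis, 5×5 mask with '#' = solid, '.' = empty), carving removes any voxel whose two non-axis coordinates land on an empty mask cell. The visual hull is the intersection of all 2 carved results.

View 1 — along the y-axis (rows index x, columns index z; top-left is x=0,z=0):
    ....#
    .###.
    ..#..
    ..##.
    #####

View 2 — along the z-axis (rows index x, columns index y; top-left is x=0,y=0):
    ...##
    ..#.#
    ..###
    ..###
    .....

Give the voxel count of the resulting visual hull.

remaining voxels: 17

start: 5×5×5 = 125 voxels
step 1: project along y, AND mask (12/25) → |grid| = 60
step 2: project along z, AND mask (10/25) → |grid| = 17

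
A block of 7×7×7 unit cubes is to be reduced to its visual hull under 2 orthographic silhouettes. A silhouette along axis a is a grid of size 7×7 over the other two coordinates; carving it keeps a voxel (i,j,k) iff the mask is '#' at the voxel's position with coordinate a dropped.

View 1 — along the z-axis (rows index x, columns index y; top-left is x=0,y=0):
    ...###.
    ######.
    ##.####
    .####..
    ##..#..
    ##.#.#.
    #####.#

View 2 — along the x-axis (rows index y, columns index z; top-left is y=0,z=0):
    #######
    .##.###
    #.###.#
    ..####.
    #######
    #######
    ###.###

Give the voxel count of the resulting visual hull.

|visual hull| = 186

before carving: 343 voxels (7×7×7)
  1. axis=2 (XY plane), |mask|=32  ⇒  voxels=224
  2. axis=0 (YZ plane), |mask|=41  ⇒  voxels=186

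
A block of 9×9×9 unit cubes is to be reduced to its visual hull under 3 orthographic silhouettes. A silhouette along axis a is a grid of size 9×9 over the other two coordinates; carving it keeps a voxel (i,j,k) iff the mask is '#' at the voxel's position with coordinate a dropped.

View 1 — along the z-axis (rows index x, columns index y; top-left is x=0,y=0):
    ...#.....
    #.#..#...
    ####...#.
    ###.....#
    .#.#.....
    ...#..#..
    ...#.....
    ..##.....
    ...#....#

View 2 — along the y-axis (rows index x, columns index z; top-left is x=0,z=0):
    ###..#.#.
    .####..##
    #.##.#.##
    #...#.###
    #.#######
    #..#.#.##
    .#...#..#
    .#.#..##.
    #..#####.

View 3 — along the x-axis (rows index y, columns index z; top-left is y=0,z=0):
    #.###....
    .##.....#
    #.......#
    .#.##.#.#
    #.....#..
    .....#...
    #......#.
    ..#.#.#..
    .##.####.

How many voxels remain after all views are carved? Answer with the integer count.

45 voxels

start: 9×9×9 = 729 voxels
  1. axis=2 (XY plane), |mask|=22  ⇒  voxels=198
  2. axis=1 (XZ plane), |mask|=48  ⇒  voxels=122
  3. axis=0 (YZ plane), |mask|=28  ⇒  voxels=45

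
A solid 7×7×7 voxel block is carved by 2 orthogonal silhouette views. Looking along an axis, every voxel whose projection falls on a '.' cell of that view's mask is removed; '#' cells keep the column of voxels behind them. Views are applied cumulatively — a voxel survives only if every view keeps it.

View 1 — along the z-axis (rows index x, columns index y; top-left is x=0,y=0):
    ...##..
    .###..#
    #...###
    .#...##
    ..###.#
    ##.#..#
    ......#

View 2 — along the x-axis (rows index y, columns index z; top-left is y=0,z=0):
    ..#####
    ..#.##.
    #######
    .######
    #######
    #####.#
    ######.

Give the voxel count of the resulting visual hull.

before carving: 343 voxels (7×7×7)
step 1: project along z, AND mask (22/49) → |grid| = 154
step 2: project along x, AND mask (40/49) → |grid| = 126

remaining voxels: 126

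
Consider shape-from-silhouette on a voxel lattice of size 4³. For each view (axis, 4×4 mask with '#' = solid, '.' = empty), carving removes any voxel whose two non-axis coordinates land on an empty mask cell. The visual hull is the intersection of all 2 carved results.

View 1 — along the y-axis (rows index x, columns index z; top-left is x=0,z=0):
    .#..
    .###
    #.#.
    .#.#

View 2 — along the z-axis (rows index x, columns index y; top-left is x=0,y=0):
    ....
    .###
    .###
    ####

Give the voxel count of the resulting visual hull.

full grid |V| = 64
[1] y-view keeps 8 columns → grid now 32
[2] z-view keeps 10 columns → grid now 23

|visual hull| = 23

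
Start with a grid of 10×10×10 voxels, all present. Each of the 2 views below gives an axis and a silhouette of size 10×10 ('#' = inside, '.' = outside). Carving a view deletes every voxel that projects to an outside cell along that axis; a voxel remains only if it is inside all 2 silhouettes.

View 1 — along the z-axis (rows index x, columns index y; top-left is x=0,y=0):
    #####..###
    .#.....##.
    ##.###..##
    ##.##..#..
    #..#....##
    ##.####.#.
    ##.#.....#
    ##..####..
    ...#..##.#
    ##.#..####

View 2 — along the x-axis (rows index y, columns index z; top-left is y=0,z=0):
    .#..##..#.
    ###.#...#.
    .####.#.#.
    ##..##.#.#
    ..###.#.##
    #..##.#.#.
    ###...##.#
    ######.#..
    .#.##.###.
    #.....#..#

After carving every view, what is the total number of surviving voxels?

full grid |V| = 1000
after view 1 [z-axis, 55 of 100 cells solid] → remaining = 550
after view 2 [x-axis, 54 of 100 cells solid] → remaining = 291

remaining voxels: 291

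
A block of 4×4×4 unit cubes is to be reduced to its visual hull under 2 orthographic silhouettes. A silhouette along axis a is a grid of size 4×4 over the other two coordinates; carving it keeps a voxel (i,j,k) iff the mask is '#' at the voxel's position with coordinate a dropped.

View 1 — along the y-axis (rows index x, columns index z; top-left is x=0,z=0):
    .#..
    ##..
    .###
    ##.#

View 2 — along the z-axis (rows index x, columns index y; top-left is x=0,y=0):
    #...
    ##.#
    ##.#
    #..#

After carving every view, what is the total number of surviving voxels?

full grid |V| = 64
[1] y-view keeps 9 columns → grid now 36
[2] z-view keeps 9 columns → grid now 22

|visual hull| = 22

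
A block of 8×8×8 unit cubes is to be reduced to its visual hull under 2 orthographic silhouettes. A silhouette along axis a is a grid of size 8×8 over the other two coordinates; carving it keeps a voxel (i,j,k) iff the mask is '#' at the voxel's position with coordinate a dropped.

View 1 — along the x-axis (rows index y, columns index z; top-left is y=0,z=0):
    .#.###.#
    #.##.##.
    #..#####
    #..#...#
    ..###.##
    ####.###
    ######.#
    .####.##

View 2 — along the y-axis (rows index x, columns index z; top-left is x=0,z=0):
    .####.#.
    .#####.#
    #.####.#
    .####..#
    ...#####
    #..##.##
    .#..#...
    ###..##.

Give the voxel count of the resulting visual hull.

218 voxels

initial block: 8^3 = 512
step 1: project along x, AND mask (44/64) → |grid| = 352
step 2: project along y, AND mask (39/64) → |grid| = 218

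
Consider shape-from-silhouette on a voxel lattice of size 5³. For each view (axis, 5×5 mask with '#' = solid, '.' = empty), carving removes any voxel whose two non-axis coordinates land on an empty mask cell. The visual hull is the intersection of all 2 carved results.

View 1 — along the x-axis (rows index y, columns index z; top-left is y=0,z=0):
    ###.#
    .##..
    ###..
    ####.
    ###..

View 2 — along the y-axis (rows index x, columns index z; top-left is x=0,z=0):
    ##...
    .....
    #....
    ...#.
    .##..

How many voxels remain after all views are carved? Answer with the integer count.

start: 5×5×5 = 125 voxels
step 1: project along x, AND mask (16/25) → |grid| = 80
step 2: project along y, AND mask (6/25) → |grid| = 24

24 voxels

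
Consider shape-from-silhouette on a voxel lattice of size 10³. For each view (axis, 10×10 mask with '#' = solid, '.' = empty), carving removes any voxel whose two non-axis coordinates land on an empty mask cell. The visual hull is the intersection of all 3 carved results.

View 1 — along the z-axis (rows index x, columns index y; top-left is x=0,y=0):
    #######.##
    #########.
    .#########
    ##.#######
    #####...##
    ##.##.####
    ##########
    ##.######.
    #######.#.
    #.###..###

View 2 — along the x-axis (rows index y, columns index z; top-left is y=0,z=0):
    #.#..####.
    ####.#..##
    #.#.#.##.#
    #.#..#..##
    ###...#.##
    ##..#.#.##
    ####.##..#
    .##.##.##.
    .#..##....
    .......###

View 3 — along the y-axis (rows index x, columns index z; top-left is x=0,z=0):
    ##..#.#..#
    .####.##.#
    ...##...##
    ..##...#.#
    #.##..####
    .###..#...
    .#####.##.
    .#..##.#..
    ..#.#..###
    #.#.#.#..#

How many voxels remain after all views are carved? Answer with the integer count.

233 voxels

initial block: 10^3 = 1000
V1 z: intersect with XY mask (84 set) -- 840 left
V2 x: intersect with YZ mask (55 set) -- 460 left
V3 y: intersect with XZ mask (52 set) -- 233 left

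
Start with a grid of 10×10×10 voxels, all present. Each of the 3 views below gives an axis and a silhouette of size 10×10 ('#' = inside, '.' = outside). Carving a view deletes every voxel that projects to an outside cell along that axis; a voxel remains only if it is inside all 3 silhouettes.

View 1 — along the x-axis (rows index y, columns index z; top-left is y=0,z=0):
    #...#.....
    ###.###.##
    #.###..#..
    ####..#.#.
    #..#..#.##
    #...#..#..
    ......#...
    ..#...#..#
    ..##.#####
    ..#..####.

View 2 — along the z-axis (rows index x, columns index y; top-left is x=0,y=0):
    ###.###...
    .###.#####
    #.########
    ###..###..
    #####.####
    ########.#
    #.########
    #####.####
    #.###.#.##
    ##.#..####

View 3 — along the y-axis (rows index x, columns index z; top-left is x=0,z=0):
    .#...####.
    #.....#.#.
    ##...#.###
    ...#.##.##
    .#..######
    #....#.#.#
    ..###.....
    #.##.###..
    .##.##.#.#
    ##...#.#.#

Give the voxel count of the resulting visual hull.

initial block: 10^3 = 1000
after view 1 [x-axis, 45 of 100 cells solid] → remaining = 450
after view 2 [z-axis, 79 of 100 cells solid] → remaining = 343
after view 3 [y-axis, 50 of 100 cells solid] → remaining = 158

voxel count = 158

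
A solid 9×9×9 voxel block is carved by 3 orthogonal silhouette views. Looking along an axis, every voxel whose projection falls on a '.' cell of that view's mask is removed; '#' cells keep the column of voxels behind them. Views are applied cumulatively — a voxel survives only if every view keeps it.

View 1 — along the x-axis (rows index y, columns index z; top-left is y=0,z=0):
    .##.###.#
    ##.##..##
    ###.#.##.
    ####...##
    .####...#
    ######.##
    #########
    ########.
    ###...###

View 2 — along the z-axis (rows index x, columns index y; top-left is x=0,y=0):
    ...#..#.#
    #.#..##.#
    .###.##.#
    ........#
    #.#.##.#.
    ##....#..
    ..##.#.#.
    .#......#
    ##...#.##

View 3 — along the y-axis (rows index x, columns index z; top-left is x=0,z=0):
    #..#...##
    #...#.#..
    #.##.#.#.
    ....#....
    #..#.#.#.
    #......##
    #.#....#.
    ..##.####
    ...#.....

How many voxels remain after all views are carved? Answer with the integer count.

voxel count = 87

initial block: 9^3 = 729
step 1: project along x, AND mask (60/81) → |grid| = 540
step 2: project along z, AND mask (34/81) → |grid| = 231
step 3: project along y, AND mask (30/81) → |grid| = 87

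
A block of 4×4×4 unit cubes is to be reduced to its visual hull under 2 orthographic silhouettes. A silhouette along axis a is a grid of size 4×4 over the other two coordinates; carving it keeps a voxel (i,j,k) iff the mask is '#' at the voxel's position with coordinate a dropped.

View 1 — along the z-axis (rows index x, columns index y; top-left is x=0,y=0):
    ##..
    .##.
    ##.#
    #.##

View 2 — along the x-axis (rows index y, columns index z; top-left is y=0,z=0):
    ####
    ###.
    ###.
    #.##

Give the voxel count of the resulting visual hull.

before carving: 64 voxels (4×4×4)
  1. axis=2 (XY plane), |mask|=10  ⇒  voxels=40
  2. axis=0 (YZ plane), |mask|=13  ⇒  voxels=33

remaining voxels: 33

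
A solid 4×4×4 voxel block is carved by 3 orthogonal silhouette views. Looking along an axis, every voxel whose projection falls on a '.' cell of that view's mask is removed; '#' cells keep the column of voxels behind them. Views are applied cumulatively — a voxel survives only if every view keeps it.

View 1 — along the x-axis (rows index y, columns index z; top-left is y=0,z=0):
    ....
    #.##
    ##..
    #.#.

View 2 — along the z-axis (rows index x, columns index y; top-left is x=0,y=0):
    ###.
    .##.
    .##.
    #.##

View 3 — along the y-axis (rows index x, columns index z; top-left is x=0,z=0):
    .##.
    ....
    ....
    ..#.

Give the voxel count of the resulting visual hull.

full grid |V| = 64
[1] x-view keeps 7 columns → grid now 28
[2] z-view keeps 10 columns → grid now 19
[3] y-view keeps 3 columns → grid now 3

|visual hull| = 3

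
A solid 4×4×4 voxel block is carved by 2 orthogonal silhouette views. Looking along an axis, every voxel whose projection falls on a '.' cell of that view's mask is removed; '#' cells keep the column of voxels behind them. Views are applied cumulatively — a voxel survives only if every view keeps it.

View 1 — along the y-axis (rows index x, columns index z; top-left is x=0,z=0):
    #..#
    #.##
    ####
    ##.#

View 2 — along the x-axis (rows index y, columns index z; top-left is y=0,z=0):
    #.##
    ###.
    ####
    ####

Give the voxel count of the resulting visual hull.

42 voxels

full grid |V| = 64
  1. axis=1 (XZ plane), |mask|=12  ⇒  voxels=48
  2. axis=0 (YZ plane), |mask|=14  ⇒  voxels=42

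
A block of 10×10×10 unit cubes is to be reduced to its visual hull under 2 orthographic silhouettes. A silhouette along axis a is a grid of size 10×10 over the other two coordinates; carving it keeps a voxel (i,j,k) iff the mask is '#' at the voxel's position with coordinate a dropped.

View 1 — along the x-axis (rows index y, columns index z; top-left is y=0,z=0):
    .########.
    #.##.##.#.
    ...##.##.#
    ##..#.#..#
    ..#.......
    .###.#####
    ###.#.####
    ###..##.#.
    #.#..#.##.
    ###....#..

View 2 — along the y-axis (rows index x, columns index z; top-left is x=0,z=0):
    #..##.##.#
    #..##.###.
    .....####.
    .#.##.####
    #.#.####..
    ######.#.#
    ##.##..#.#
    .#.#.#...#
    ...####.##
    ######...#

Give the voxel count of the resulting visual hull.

320 voxels

start: 10×10×10 = 1000 voxels
step 1: project along x, AND mask (56/100) → |grid| = 560
step 2: project along y, AND mask (60/100) → |grid| = 320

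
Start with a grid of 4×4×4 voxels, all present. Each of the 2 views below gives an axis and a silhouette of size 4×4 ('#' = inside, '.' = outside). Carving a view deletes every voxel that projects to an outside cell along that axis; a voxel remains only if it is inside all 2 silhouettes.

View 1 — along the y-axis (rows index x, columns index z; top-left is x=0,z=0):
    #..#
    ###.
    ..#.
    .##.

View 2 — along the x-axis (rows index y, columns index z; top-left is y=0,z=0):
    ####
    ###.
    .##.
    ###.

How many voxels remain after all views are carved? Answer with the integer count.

remaining voxels: 27

before carving: 64 voxels (4×4×4)
  1. axis=1 (XZ plane), |mask|=8  ⇒  voxels=32
  2. axis=0 (YZ plane), |mask|=12  ⇒  voxels=27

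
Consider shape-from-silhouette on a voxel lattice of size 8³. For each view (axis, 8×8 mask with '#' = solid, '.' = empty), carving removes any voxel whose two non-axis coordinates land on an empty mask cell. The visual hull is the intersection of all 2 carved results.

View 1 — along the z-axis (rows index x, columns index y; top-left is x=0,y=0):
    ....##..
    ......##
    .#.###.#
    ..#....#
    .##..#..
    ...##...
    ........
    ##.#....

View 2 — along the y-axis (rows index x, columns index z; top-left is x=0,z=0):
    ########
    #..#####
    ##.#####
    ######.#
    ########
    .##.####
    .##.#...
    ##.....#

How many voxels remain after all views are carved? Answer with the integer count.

initial block: 8^3 = 512
V1 z: intersect with XY mask (19 set) -- 152 left
V2 y: intersect with XZ mask (48 set) -- 122 left

remaining voxels: 122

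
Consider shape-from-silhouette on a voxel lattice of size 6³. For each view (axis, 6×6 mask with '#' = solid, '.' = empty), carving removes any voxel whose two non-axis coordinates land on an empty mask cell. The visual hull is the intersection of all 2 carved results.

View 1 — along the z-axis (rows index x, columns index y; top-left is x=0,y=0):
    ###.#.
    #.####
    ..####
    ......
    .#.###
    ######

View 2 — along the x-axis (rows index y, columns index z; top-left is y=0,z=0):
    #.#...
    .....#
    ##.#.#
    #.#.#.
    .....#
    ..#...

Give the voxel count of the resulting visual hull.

initial block: 6^3 = 216
V1 z: intersect with XY mask (23 set) -- 138 left
V2 x: intersect with YZ mask (12 set) -- 46 left

46 voxels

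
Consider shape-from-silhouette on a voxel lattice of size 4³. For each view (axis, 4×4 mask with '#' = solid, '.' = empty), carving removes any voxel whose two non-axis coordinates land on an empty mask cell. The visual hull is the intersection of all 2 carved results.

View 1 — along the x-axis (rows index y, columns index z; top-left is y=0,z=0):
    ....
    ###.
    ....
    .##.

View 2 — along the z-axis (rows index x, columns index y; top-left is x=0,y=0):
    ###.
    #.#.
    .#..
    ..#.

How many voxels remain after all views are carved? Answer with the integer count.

|visual hull| = 6

full grid |V| = 64
after view 1 [x-axis, 5 of 16 cells solid] → remaining = 20
after view 2 [z-axis, 7 of 16 cells solid] → remaining = 6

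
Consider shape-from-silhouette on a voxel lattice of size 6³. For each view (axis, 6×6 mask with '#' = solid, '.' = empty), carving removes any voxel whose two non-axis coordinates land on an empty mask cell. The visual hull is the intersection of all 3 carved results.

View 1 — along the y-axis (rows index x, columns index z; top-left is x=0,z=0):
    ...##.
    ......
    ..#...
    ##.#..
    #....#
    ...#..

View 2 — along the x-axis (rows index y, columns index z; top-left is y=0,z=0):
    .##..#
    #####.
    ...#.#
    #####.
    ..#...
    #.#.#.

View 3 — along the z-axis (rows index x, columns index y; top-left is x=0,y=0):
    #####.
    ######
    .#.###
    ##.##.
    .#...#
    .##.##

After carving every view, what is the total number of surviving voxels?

full grid |V| = 216
step 1: project along y, AND mask (9/36) → |grid| = 54
step 2: project along x, AND mask (19/36) → |grid| = 28
step 3: project along z, AND mask (25/36) → |grid| = 20

voxel count = 20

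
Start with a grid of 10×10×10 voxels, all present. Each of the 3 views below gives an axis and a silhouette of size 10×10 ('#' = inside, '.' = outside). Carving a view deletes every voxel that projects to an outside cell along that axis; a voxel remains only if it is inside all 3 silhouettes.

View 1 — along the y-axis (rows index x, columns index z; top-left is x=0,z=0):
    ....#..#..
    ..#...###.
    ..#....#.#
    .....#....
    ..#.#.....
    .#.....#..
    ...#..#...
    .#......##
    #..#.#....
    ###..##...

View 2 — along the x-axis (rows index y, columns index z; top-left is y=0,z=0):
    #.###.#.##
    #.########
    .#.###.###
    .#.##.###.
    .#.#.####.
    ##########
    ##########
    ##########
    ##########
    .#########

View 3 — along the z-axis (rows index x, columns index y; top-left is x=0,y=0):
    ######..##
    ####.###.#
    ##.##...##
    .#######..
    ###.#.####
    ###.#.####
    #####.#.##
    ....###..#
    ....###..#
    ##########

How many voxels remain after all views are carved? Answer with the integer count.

|visual hull| = 161

start: 10×10×10 = 1000 voxels
[1] y-view keeps 27 columns → grid now 270
[2] x-view keeps 84 columns → grid now 225
[3] z-view keeps 71 columns → grid now 161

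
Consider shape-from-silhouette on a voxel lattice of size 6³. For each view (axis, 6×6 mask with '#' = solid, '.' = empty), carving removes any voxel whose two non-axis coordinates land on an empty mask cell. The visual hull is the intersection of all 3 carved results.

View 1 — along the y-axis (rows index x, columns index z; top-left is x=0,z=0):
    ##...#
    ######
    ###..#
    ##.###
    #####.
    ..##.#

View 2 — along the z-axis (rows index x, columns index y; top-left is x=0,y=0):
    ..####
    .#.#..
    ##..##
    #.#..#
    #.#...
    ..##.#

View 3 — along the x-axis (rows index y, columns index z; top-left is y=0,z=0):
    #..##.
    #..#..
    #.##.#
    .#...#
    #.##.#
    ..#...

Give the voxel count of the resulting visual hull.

33 voxels

full grid |V| = 216
carve view 1 (along y, XZ-mask fill 26/36): 156 voxels remain
carve view 2 (along z, XY-mask fill 18/36): 74 voxels remain
carve view 3 (along x, YZ-mask fill 16/36): 33 voxels remain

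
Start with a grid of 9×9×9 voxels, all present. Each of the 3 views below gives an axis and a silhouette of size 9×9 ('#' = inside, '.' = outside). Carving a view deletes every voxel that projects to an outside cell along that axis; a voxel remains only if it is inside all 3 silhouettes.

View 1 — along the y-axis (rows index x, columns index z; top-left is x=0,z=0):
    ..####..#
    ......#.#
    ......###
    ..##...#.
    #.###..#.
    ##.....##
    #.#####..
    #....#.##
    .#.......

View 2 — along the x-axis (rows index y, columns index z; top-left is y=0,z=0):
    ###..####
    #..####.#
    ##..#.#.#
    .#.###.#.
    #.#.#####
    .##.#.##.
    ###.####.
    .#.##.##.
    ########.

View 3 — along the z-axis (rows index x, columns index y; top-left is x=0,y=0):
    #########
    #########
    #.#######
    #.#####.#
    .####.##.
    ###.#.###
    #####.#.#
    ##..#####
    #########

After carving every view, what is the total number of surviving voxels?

|visual hull| = 165

full grid |V| = 729
step 1: project along y, AND mask (33/81) → |grid| = 297
step 2: project along x, AND mask (55/81) → |grid| = 195
step 3: project along z, AND mask (69/81) → |grid| = 165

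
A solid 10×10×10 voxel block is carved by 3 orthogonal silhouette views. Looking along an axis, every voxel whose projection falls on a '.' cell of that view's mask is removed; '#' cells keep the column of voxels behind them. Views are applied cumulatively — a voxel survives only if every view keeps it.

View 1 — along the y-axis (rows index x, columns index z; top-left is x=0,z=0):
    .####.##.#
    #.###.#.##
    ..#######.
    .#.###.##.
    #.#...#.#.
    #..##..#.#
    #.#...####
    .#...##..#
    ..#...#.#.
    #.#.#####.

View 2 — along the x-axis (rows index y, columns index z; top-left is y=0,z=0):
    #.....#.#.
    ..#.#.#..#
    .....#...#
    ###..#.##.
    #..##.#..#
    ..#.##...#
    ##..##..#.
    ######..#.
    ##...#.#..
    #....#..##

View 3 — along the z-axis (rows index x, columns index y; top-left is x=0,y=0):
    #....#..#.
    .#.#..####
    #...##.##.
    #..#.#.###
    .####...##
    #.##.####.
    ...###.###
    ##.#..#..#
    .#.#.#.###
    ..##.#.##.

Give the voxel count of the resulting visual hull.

before carving: 1000 voxels (10×10×10)
[1] y-view keeps 56 columns → grid now 560
[2] x-view keeps 44 columns → grid now 239
[3] z-view keeps 55 columns → grid now 131

voxel count = 131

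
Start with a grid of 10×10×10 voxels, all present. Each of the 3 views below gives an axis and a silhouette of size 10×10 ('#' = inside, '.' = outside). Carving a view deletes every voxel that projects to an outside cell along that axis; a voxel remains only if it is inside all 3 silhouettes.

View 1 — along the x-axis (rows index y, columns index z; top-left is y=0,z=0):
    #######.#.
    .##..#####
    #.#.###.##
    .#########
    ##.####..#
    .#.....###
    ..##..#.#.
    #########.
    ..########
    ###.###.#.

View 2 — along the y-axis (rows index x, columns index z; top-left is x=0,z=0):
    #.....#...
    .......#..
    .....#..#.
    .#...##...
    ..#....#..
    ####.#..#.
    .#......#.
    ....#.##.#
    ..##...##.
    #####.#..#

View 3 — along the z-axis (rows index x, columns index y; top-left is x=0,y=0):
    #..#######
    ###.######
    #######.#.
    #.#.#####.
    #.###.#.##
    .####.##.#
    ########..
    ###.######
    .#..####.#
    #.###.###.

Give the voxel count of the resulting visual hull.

initial block: 10^3 = 1000
  1. axis=0 (YZ plane), |mask|=70  ⇒  voxels=700
  2. axis=1 (XZ plane), |mask|=33  ⇒  voxels=235
  3. axis=2 (XY plane), |mask|=76  ⇒  voxels=170

|visual hull| = 170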